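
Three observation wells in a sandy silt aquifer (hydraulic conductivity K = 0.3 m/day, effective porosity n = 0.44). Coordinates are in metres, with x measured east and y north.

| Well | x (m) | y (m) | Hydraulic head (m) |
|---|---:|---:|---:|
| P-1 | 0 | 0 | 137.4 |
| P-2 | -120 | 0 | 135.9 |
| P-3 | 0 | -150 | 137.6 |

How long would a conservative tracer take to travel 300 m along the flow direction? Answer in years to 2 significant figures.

∂h/∂x = (135.9 − 137.4) / (-120 − 0) = +0.01250
∂h/∂y = (137.6 − 137.4) / (-150 − 0) = -0.001333
|∇h| = √(0.01250² + -0.001333²) = 0.01257
Seepage velocity v = K·i/n = 0.3 × 0.01257 / 0.44 = 0.00857 m/day.
t = 300 / 0.00857 = 3.501e+04 days = 95.9 years.

96 years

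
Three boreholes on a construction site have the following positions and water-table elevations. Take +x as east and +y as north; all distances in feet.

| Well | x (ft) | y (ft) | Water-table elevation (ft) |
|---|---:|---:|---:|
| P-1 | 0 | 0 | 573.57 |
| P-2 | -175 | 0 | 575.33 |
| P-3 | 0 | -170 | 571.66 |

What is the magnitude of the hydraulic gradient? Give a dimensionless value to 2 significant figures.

0.015

∂h/∂x = (575.33 − 573.57) / (-175 − 0) = -0.01006
∂h/∂y = (571.66 − 573.57) / (-170 − 0) = +0.01124
|∇h| = √(-0.01006² + 0.01124²) = 0.01508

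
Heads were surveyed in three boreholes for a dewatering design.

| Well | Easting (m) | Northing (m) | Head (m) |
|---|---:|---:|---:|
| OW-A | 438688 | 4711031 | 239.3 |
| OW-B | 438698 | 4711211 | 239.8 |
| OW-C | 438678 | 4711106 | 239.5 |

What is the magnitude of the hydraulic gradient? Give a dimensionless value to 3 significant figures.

0.00281

With h = a·x + b·y + c and OW-A as origin, the differences give:
  10·a + 180·b = +0.5
  (-10)·a + 75·b = +0.2
Eliminate b (×75 and ×180, subtract): 2550·a = 1.50 → a = ∂h/∂x = +0.0005882
Back-substitute: b = ∂h/∂y = +0.002745.
|∇h| = √(0.0005882² + 0.002745²) = 0.002807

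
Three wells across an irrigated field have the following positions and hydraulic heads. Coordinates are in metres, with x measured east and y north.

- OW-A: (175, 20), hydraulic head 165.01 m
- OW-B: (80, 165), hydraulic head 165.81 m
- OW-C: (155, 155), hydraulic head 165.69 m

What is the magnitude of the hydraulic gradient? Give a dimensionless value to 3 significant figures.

0.00499

With h = a·x + b·y + c and OW-A as origin, the differences give:
  (-95)·a + 145·b = +0.80
  (-20)·a + 135·b = +0.68
Eliminate b (×135 and ×145, subtract): -9925·a = 9.400 → a = ∂h/∂x = -0.0009471
Back-substitute: b = ∂h/∂y = +0.004897.
|∇h| = √(-0.0009471² + 0.004897²) = 0.004988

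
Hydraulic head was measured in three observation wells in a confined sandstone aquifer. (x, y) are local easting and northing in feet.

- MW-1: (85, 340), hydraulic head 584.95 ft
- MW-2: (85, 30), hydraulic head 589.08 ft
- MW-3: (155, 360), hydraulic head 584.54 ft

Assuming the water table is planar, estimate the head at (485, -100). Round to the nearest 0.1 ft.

Taking MW-1 as reference: MW-2−MW-1 = (0, -310, +4.13); MW-3−MW-1 = (70, 20, -0.41).
Determinant of the coordinate differences = 0·20 − 70·(-310) = 21700.
∂h/∂x = [(+4.13)·20 − (-0.41)·(-310)] / 21700 = -0.002051
∂h/∂y = [0·(-0.41) − 70·(+4.13)] / 21700 = -0.01332
h(485, -100) = 584.95 + (-0.002051)·(400) + (-0.01332)·(-440) = 584.95 -0.820 +5.862 = 589.992 ft.

590.0 ft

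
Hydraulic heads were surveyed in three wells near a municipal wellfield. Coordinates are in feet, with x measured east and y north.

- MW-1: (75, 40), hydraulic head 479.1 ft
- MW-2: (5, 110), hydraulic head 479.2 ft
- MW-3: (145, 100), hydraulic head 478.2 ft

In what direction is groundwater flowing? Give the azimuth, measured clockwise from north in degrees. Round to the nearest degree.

051°

Differences from MW-1: to MW-2 (Δx, Δy, Δh) = (-70, 70, +0.1); to MW-3 = (70, 60, -0.9).
Determinant of the coordinate differences = (-70)·60 − 70·70 = -9100.
∂h/∂x = [(+0.1)·60 − (-0.9)·70] / -9100 = -0.007582
∂h/∂y = [(-70)·(-0.9) − 70·(+0.1)] / -9100 = -0.006154
Flow direction (−∇h) has components (+0.007582 E, +0.006154 N).
Azimuth = atan2(E, N) = atan2(+0.007582, +0.006154) = 50.9° ≈ 051°.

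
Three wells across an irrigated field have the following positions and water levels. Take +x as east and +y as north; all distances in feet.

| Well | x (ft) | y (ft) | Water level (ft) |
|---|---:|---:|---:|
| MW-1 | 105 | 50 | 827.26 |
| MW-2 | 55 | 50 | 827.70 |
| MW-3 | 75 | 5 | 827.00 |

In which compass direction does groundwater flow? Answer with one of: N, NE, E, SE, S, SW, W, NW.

SE

With h = a·x + b·y + c and MW-1 as origin, the differences give:
  (-50)·a + 0·b = +0.44
  (-30)·a + (-45)·b = -0.26
Eliminate b (×(-45) and ×0, subtract): 2250·a = -19.800 → a = ∂h/∂x = -0.008800
Back-substitute: b = ∂h/∂y = +0.01164.
Flow = −∇h = (+0.008800 east, -0.01164 north), which points southeast.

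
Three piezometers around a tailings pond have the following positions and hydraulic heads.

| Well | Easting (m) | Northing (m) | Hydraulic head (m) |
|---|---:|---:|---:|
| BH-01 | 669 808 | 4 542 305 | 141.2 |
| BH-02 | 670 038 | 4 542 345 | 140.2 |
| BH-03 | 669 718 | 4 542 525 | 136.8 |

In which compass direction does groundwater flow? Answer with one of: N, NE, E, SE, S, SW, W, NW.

N

Taking BH-01 as reference: BH-02−BH-01 = (230, 40, -1.0); BH-03−BH-01 = (-90, 220, -4.4).
Solve a·Δx + b·Δy = Δh: det = 230·220 − (-90)·40 = 54200.
∂h/∂x = [(-1.0)·220 − (-4.4)·40] / 54200 = -0.0008118
∂h/∂y = [230·(-4.4) − (-90)·(-1.0)] / 54200 = -0.02033
Flow = −∇h = (+0.0008118 east, +0.02033 north), which points north.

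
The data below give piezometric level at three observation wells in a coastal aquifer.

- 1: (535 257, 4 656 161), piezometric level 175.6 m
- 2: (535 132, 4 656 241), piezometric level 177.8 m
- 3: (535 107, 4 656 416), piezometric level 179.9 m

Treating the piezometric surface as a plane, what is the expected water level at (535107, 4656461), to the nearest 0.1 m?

Three-point gradient (reference 1): Δ to 2 = (-125, 80, +2.2), Δ to 3 = (-150, 255, +4.3).
∂h/∂x = -0.01092, ∂h/∂y = +0.01044 (det = -19875).
h(535107, 4656461) = 175.6 + (-0.01092)·(-150) + (+0.01044)·(300) = 175.6 +1.638 +3.132 = 180.370 m.

180.4 m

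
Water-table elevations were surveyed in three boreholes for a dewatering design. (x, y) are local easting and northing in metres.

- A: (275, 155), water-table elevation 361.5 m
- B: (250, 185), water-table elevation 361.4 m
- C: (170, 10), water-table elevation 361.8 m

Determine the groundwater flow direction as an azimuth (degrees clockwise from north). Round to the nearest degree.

Differences from A: to B (Δx, Δy, Δh) = (-25, 30, -0.1); to C = (-105, -145, +0.3).
Solve a·Δx + b·Δy = Δh: det = (-25)·(-145) − (-105)·30 = 6775.
∂h/∂x = [(-0.1)·(-145) − (+0.3)·30] / 6775 = +0.0008118
∂h/∂y = [(-25)·(+0.3) − (-105)·(-0.1)] / 6775 = -0.002657
Flow direction (−∇h) has components (-0.0008118 E, +0.002657 N).
Azimuth = atan2(E, N) = atan2(-0.0008118, +0.002657) = 343.0° ≈ 343°.

343°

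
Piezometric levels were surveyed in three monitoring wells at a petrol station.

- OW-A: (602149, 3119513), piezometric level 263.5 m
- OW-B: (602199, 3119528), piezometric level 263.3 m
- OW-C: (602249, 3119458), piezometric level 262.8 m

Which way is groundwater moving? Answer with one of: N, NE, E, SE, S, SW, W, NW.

Taking OW-A as reference: OW-B−OW-A = (50, 15, -0.2); OW-C−OW-A = (100, -55, -0.7).
Determinant of the coordinate differences = 50·(-55) − 100·15 = -4250.
∂h/∂x = [(-0.2)·(-55) − (-0.7)·15] / -4250 = -0.005059
∂h/∂y = [50·(-0.7) − 100·(-0.2)] / -4250 = +0.003529
Flow = −∇h = (+0.005059 east, -0.003529 north), which points southeast.

SE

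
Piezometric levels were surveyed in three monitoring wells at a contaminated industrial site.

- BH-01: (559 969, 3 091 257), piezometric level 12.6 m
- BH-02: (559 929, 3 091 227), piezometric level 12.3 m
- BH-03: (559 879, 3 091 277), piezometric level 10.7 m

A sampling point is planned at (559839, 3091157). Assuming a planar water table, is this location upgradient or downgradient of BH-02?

downgradient

Taking BH-01 as reference: BH-02−BH-01 = (-40, -30, -0.3); BH-03−BH-01 = (-90, 20, -1.9).
Solve a·Δx + b·Δy = Δh: det = (-40)·20 − (-90)·(-30) = -3500.
∂h/∂x = [(-0.3)·20 − (-1.9)·(-30)] / -3500 = +0.01800
∂h/∂y = [(-40)·(-1.9) − (-90)·(-0.3)] / -3500 = -0.01400
Head at (559839, 3091157) = 12.6 + (+0.01800)·(-130) + (-0.01400)·(-100) = 11.66 m.
That is lower than the 12.3 m at BH-02, so the point is downgradient.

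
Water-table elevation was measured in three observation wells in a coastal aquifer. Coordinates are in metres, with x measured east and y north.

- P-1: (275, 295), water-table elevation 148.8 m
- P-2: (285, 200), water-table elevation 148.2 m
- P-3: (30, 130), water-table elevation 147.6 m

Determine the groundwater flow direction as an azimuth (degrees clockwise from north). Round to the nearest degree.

185°

Differences from P-1: to P-2 (Δx, Δy, Δh) = (10, -95, -0.6); to P-3 = (-245, -165, -1.2).
Determinant of the coordinate differences = 10·(-165) − (-245)·(-95) = -24925.
∂h/∂x = [(-0.6)·(-165) − (-1.2)·(-95)] / -24925 = +0.0006018
∂h/∂y = [10·(-1.2) − (-245)·(-0.6)] / -24925 = +0.006379
Flow direction (−∇h) has components (-0.0006018 E, -0.006379 N).
Azimuth = atan2(E, N) = atan2(-0.0006018, -0.006379) = 185.4° ≈ 185°.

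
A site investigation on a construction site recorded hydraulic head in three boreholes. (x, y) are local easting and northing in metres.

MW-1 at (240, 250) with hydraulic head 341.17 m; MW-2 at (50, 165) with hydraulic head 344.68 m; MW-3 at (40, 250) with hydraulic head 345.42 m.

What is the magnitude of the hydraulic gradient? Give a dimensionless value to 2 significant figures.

Taking MW-1 as reference: MW-2−MW-1 = (-190, -85, +3.51); MW-3−MW-1 = (-200, 0, +4.25).
Determinant of the coordinate differences = (-190)·0 − (-200)·(-85) = -17000.
∂h/∂x = [(+3.51)·0 − (+4.25)·(-85)] / -17000 = -0.02125
∂h/∂y = [(-190)·(+4.25) − (-200)·(+3.51)] / -17000 = +0.006206
|∇h| = √(-0.02125² + 0.006206²) = 0.02214

0.022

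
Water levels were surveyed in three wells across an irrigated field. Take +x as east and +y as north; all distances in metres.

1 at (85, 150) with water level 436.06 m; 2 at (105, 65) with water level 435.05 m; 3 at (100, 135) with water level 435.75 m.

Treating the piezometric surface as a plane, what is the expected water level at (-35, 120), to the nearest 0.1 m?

437.2 m

Three-point gradient (reference 1): Δ to 2 = (20, -85, -1.01), Δ to 3 = (15, -15, -0.31).
∂h/∂x = -0.01149, ∂h/∂y = +0.009179 (det = 975).
h(-35, 120) = 436.06 + (-0.01149)·(-120) + (+0.009179)·(-30) = 436.06 +1.378 -0.275 = 437.163 m.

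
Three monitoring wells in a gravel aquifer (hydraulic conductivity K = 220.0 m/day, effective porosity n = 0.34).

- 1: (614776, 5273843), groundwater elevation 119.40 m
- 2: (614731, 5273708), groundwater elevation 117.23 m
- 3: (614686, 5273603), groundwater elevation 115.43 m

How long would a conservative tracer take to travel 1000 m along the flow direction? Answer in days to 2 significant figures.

93 days

Differences from 1: to 2 (Δx, Δy, Δh) = (-45, -135, -2.17); to 3 = (-90, -240, -3.97).
Solve a·Δx + b·Δy = Δh: det = (-45)·(-240) − (-90)·(-135) = -1350.
∂h/∂x = [(-2.17)·(-240) − (-3.97)·(-135)] / -1350 = +0.01122
∂h/∂y = [(-45)·(-3.97) − (-90)·(-2.17)] / -1350 = +0.01233
|∇h| = √(0.01122² + 0.01233²) = 0.01667
Seepage velocity v = K·i/n = 220.0 × 0.01667 / 0.34 = 10.79 m/day.
t = 1000 / 10.79 = 92.68 days.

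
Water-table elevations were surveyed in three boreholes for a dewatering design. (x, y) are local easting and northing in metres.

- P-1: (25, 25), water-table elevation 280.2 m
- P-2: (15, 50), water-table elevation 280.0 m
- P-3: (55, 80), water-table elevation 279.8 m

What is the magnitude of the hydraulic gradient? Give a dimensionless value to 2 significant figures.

0.0077

Taking P-1 as reference: P-2−P-1 = (-10, 25, -0.2); P-3−P-1 = (30, 55, -0.4).
Determinant of the coordinate differences = (-10)·55 − 30·25 = -1300.
∂h/∂x = [(-0.2)·55 − (-0.4)·25] / -1300 = +0.0007692
∂h/∂y = [(-10)·(-0.4) − 30·(-0.2)] / -1300 = -0.007692
|∇h| = √(0.0007692² + -0.007692²) = 0.00773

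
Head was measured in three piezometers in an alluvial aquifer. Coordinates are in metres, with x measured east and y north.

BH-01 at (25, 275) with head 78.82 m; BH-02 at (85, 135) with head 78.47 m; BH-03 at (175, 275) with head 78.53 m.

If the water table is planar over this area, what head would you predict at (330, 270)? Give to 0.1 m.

Taking BH-01 as reference: BH-02−BH-01 = (60, -140, -0.35); BH-03−BH-01 = (150, 0, -0.29).
Solve a·Δx + b·Δy = Δh: det = 60·0 − 150·(-140) = 21000.
∂h/∂x = [(-0.35)·0 − (-0.29)·(-140)] / 21000 = -0.001933
∂h/∂y = [60·(-0.29) − 150·(-0.35)] / 21000 = +0.001671
h(330, 270) = 78.82 + (-0.001933)·(305) + (+0.001671)·(-5) = 78.82 -0.590 -0.008 = 78.222 m.

78.2 m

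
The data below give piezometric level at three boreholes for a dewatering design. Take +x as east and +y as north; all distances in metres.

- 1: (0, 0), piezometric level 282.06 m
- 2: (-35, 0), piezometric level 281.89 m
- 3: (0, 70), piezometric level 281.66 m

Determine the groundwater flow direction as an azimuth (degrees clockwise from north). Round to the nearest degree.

∂h/∂x = (281.89 − 282.06) / (-35 − 0) = +0.004857
∂h/∂y = (281.66 − 282.06) / (70 − 0) = -0.005714
Flow direction (−∇h) has components (-0.004857 E, +0.005714 N).
Azimuth = atan2(E, N) = atan2(-0.004857, +0.005714) = 319.6° ≈ 320°.

320°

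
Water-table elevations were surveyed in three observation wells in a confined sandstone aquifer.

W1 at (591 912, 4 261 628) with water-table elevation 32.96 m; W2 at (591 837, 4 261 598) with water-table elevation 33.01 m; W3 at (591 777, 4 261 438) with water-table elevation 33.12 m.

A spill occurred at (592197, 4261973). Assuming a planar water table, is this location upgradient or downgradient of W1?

downgradient

Three-point gradient (reference W1): Δ to W2 = (-75, -30, +0.05), Δ to W3 = (-135, -190, +0.16).
∂h/∂x = -0.0004608, ∂h/∂y = -0.0005147 (det = 10200).
Head at (592197, 4261973) = 32.96 + (-0.0004608)·(285) + (-0.0005147)·(345) = 32.65 m.
That is lower than the 32.96 m at W1, so the point is downgradient.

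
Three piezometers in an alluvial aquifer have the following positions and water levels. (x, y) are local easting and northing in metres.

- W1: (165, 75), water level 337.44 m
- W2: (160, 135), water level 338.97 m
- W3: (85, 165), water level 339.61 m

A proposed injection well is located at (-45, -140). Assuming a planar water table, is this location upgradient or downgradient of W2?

Differences from W1: to W2 (Δx, Δy, Δh) = (-5, 60, +1.53); to W3 = (-80, 90, +2.17).
Determinant of the coordinate differences = (-5)·90 − (-80)·60 = 4350.
∂h/∂x = [(+1.53)·90 − (+2.17)·60] / 4350 = +0.001724
∂h/∂y = [(-5)·(+2.17) − (-80)·(+1.53)] / 4350 = +0.02564
Head at (-45, -140) = 337.44 + (+0.001724)·(-210) + (+0.02564)·(-215) = 331.56 m.
That is lower than the 338.97 m at W2, so the point is downgradient.

downgradient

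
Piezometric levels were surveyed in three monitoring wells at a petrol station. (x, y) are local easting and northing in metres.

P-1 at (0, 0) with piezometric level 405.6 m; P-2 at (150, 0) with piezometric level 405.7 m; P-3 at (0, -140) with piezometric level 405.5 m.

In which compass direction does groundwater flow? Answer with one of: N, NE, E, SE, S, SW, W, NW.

∂h/∂x = (405.7 − 405.6) / (150 − 0) = +0.0006667
∂h/∂y = (405.5 − 405.6) / (-140 − 0) = +0.0007143
Flow = −∇h = (-0.0006667 east, -0.0007143 north), which points southwest.

SW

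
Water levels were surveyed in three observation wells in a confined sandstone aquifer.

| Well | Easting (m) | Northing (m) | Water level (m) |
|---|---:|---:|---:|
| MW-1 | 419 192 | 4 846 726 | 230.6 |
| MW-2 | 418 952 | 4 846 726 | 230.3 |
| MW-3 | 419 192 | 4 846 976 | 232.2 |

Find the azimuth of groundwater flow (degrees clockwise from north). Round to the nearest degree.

191°

∂h/∂x = (230.3 − 230.6) / (418952 − 419192) = +0.001250
∂h/∂y = (232.2 − 230.6) / (4846976 − 4846726) = +0.006400
Flow direction (−∇h) has components (-0.001250 E, -0.006400 N).
Azimuth = atan2(E, N) = atan2(-0.001250, -0.006400) = 191.1° ≈ 191°.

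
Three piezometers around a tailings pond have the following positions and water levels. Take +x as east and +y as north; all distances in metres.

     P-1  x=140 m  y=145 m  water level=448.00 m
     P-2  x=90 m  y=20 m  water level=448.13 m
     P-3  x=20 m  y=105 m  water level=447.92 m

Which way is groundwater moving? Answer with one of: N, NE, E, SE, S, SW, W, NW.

NW

Differences from P-1: to P-2 (Δx, Δy, Δh) = (-50, -125, +0.13); to P-3 = (-120, -40, -0.08).
Determinant of the coordinate differences = (-50)·(-40) − (-120)·(-125) = -13000.
∂h/∂x = [(+0.13)·(-40) − (-0.08)·(-125)] / -13000 = +0.001169
∂h/∂y = [(-50)·(-0.08) − (-120)·(+0.13)] / -13000 = -0.001508
Flow = −∇h = (-0.001169 east, +0.001508 north), which points northwest.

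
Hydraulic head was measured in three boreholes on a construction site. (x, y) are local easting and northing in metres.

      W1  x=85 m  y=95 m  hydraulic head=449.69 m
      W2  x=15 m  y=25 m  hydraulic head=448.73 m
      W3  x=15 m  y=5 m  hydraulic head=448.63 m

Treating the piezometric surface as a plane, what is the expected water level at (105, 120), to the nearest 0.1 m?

450.0 m

Taking W1 as reference: W2−W1 = (-70, -70, -0.96); W3−W1 = (-70, -90, -1.06).
Determinant of the coordinate differences = (-70)·(-90) − (-70)·(-70) = 1400.
∂h/∂x = [(-0.96)·(-90) − (-1.06)·(-70)] / 1400 = +0.008714
∂h/∂y = [(-70)·(-1.06) − (-70)·(-0.96)] / 1400 = +0.005000
h(105, 120) = 449.69 + (+0.008714)·(20) + (+0.005000)·(25) = 449.69 +0.174 +0.125 = 449.989 m.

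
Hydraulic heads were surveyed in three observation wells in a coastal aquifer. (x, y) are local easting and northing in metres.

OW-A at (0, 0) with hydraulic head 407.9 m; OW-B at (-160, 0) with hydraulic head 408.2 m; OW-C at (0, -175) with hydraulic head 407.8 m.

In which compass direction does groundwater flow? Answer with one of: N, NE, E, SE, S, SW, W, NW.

E

∂h/∂x = (408.2 − 407.9) / (-160 − 0) = -0.001875
∂h/∂y = (407.8 − 407.9) / (-175 − 0) = +0.0005714
Flow = −∇h = (+0.001875 east, -0.0005714 north), which points east.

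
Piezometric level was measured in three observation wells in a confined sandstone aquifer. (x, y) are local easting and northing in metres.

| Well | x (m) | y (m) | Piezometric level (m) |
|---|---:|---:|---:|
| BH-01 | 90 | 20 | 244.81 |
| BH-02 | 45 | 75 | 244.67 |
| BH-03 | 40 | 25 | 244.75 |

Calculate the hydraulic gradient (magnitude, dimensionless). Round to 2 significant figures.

0.0020

Three-point gradient (reference BH-01): Δ to BH-02 = (-45, 55, -0.14), Δ to BH-03 = (-50, 5, -0.06).
∂h/∂x = +0.001030, ∂h/∂y = -0.001703 (det = 2525).
|∇h| = √(0.001030² + -0.001703²) = 0.00199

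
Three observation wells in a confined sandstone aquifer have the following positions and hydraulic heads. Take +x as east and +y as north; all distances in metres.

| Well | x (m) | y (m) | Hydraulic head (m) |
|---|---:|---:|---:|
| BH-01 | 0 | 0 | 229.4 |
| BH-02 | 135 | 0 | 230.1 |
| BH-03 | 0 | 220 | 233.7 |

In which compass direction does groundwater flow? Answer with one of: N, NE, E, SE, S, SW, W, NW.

∂h/∂x = (230.1 − 229.4) / (135 − 0) = +0.005185
∂h/∂y = (233.7 − 229.4) / (220 − 0) = +0.01955
Flow = −∇h = (-0.005185 east, -0.01955 north), which points south.

S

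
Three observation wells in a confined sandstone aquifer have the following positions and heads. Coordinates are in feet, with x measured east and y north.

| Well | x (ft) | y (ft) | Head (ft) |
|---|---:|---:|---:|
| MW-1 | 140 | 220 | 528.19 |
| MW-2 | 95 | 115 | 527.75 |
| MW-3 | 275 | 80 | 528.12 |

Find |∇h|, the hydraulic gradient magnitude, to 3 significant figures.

0.00404

Taking MW-1 as reference: MW-2−MW-1 = (-45, -105, -0.44); MW-3−MW-1 = (135, -140, -0.07).
Determinant of the coordinate differences = (-45)·(-140) − 135·(-105) = 20475.
∂h/∂x = [(-0.44)·(-140) − (-0.07)·(-105)] / 20475 = +0.002650
∂h/∂y = [(-45)·(-0.07) − 135·(-0.44)] / 20475 = +0.003055
|∇h| = √(0.002650² + 0.003055²) = 0.004044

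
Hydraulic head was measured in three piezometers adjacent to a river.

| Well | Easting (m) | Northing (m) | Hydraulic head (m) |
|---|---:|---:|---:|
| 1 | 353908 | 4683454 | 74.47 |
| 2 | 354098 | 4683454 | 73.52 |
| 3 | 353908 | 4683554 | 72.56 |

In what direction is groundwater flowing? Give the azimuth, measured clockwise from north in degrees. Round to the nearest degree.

∂h/∂x = (73.52 − 74.47) / (354098 − 353908) = -0.005000
∂h/∂y = (72.56 − 74.47) / (4683554 − 4683454) = -0.01910
Flow direction (−∇h) has components (+0.005000 E, +0.01910 N).
Azimuth = atan2(E, N) = atan2(+0.005000, +0.01910) = 14.7° ≈ 015°.

015°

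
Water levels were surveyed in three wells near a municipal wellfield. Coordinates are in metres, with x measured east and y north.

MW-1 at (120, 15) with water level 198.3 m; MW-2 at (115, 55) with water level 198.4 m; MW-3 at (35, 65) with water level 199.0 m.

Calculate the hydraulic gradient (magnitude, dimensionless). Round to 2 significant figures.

0.0075

Three-point gradient (reference MW-1): Δ to MW-2 = (-5, 40, +0.1), Δ to MW-3 = (-85, 50, +0.7).
∂h/∂x = -0.007302, ∂h/∂y = +0.001587 (det = 3150).
|∇h| = √(-0.007302² + 0.001587²) = 0.007472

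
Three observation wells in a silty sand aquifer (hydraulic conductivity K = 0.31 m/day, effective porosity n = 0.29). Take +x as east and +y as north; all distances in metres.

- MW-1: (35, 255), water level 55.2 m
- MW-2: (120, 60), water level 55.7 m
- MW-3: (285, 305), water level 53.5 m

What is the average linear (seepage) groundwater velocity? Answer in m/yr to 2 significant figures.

3.0 m/yr

With h = a·x + b·y + c and MW-1 as origin, the differences give:
  85·a + (-195)·b = +0.5
  250·a + 50·b = -1.7
Eliminate b (×50 and ×(-195), subtract): 53000·a = -306.50 → a = ∂h/∂x = -0.005783
Back-substitute: b = ∂h/∂y = -0.005085.
|∇h| = √(-0.005783² + -0.005085²) = 0.007701
Seepage velocity v = K·i/n = 0.31 × 0.007701 / 0.29 = 0.008232 m/day = 3.007 m/yr.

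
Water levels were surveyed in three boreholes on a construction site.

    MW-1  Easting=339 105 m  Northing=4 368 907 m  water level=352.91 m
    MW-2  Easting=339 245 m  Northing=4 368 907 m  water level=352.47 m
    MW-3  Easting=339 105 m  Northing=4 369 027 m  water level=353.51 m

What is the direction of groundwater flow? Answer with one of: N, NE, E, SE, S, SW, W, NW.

SE

∂h/∂x = (352.47 − 352.91) / (339245 − 339105) = -0.003143
∂h/∂y = (353.51 − 352.91) / (4369027 − 4368907) = +0.005000
Flow = −∇h = (+0.003143 east, -0.005000 north), which points southeast.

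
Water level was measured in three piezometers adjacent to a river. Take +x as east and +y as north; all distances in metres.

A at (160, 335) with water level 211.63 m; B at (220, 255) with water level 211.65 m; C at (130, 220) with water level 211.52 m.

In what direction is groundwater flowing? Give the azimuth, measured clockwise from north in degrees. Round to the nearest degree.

242°

With h = a·x + b·y + c and A as origin, the differences give:
  60·a + (-80)·b = +0.02
  (-30)·a + (-115)·b = -0.11
Eliminate b (×(-115) and ×(-80), subtract): -9300·a = -11.100 → a = ∂h/∂x = +0.001194
Back-substitute: b = ∂h/∂y = +0.0006452.
Flow direction (−∇h) has components (-0.001194 E, -0.0006452 N).
Azimuth = atan2(E, N) = atan2(-0.001194, -0.0006452) = 241.6° ≈ 242°.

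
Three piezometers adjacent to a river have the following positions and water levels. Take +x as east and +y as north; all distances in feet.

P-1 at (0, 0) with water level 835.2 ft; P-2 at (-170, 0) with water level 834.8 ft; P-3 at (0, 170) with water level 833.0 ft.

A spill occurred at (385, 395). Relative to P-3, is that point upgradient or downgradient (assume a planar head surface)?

downgradient

∂h/∂x = (834.8 − 835.2) / (-170 − 0) = +0.002353
∂h/∂y = (833.0 − 835.2) / (170 − 0) = -0.01294
Head at (385, 395) = 835.2 + (+0.002353)·(385) + (-0.01294)·(395) = 830.99 ft.
That is lower than the 833.0 ft at P-3, so the point is downgradient.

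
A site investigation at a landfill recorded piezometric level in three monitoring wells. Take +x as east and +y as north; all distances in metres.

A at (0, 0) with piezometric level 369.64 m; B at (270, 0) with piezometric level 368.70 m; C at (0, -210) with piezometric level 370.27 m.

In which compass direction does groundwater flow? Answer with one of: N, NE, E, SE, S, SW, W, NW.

∂h/∂x = (368.70 − 369.64) / (270 − 0) = -0.003481
∂h/∂y = (370.27 − 369.64) / (-210 − 0) = -0.003000
Flow = −∇h = (+0.003481 east, +0.003000 north), which points northeast.

NE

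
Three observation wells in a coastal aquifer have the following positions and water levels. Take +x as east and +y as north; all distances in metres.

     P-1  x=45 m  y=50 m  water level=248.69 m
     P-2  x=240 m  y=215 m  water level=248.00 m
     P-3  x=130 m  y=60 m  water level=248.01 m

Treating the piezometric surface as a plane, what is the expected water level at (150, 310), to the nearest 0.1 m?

249.4 m

With h = a·x + b·y + c and P-1 as origin, the differences give:
  195·a + 165·b = -0.69
  85·a + 10·b = -0.68
Eliminate b (×10 and ×165, subtract): -12075·a = 105.300 → a = ∂h/∂x = -0.008720
Back-substitute: b = ∂h/∂y = +0.006124.
h(150, 310) = 248.69 + (-0.008720)·(105) + (+0.006124)·(260) = 248.69 -0.916 +1.592 = 249.367 m.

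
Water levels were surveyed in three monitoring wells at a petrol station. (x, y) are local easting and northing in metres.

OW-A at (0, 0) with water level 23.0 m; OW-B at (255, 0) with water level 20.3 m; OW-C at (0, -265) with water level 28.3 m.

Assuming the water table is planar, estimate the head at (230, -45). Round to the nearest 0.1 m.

21.5 m

∂h/∂x = (20.3 − 23.0) / (255 − 0) = -0.01059
∂h/∂y = (28.3 − 23.0) / (-265 − 0) = -0.02000
h(230, -45) = 23.0 + (-0.01059)·(230) + (-0.02000)·(-45) = 23.0 -2.435 +0.900 = 21.465 m.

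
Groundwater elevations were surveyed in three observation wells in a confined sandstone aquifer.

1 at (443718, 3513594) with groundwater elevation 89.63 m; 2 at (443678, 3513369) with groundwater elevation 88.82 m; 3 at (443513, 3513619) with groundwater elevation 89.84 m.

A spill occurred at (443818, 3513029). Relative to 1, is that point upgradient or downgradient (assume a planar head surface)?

Taking 1 as reference: 2−1 = (-40, -225, -0.81); 3−1 = (-205, 25, +0.21).
Determinant of the coordinate differences = (-40)·25 − (-205)·(-225) = -47125.
∂h/∂x = [(-0.81)·25 − (+0.21)·(-225)] / -47125 = -0.0005729
∂h/∂y = [(-40)·(+0.21) − (-205)·(-0.81)] / -47125 = +0.003702
Head at (443818, 3513029) = 89.63 + (-0.0005729)·(100) + (+0.003702)·(-565) = 87.48 m.
That is lower than the 89.63 m at 1, so the point is downgradient.

downgradient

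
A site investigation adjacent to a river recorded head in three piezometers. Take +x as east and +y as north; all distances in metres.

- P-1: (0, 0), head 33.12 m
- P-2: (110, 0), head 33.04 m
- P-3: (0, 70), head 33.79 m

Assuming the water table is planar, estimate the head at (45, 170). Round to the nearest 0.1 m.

∂h/∂x = (33.04 − 33.12) / (110 − 0) = -0.0007273
∂h/∂y = (33.79 − 33.12) / (70 − 0) = +0.009571
h(45, 170) = 33.12 + (-0.0007273)·(45) + (+0.009571)·(170) = 33.12 -0.033 +1.627 = 34.714 m.

34.7 m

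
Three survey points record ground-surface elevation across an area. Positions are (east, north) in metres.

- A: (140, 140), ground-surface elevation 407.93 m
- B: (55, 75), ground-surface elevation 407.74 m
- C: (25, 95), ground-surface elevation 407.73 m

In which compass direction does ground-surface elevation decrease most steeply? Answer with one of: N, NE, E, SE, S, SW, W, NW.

With z = a·x + b·y + c and A as origin, the differences give:
  (-85)·a + (-65)·b = -0.19
  (-115)·a + (-45)·b = -0.20
Eliminate b (×(-45) and ×(-65), subtract): -3650·a = -4.450 → a = ∂z/∂x = +0.001219
Back-substitute: b = ∂z/∂y = +0.001329.
Steepest decrease is along −∇f = (-0.001219 E, -0.001329 N) → southwest.

SW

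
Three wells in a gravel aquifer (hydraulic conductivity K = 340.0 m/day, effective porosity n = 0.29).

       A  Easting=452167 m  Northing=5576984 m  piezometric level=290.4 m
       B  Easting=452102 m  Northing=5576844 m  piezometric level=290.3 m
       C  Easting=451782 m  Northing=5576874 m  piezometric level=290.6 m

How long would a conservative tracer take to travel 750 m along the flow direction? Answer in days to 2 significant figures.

460 days

With h = a·x + b·y + c and A as origin, the differences give:
  (-65)·a + (-140)·b = -0.1
  (-385)·a + (-110)·b = +0.2
Eliminate b (×(-110) and ×(-140), subtract): -46750·a = 39.00 → a = ∂h/∂x = -0.0008342
Back-substitute: b = ∂h/∂y = +0.001102.
|∇h| = √(-0.0008342² + 0.001102²) = 0.001382
Seepage velocity v = K·i/n = 340.0 × 0.001382 / 0.29 = 1.62 m/day.
t = 750 / 1.62 = 463 days.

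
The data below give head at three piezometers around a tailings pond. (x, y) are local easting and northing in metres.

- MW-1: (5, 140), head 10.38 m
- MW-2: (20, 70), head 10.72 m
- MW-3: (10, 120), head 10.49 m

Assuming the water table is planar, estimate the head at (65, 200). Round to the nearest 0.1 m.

Taking MW-1 as reference: MW-2−MW-1 = (15, -70, +0.34); MW-3−MW-1 = (5, -20, +0.11).
Determinant of the coordinate differences = 15·(-20) − 5·(-70) = 50.
∂h/∂x = [(+0.34)·(-20) − (+0.11)·(-70)] / 50 = +0.01800
∂h/∂y = [15·(+0.11) − 5·(+0.34)] / 50 = -0.001000
h(65, 200) = 10.38 + (+0.01800)·(60) + (-0.001000)·(60) = 10.38 +1.080 -0.060 = 11.400 m.

11.4 m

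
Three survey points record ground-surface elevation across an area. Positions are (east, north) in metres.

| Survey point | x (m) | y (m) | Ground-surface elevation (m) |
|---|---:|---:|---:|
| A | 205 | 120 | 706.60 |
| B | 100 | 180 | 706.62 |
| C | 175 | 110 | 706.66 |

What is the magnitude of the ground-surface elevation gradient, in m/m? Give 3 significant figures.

0.00240 m/m

Differences from A: to B (Δx, Δy, Δh) = (-105, 60, +0.02); to C = (-30, -10, +0.06).
Determinant of the coordinate differences = (-105)·(-10) − (-30)·60 = 2850.
∂z/∂x = [(+0.02)·(-10) − (+0.06)·60] / 2850 = -0.001333
∂z/∂y = [(-105)·(+0.06) − (-30)·(+0.02)] / 2850 = -0.002000
|∇f| = √(-0.001333² + -0.002000²) = 0.002404 m/m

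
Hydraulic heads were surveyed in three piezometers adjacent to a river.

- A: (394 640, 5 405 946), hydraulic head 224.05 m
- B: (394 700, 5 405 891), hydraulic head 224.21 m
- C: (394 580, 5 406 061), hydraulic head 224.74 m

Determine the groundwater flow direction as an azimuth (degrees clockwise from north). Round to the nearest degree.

Taking A as reference: B−A = (60, -55, +0.16); C−A = (-60, 115, +0.69).
Determinant of the coordinate differences = 60·115 − (-60)·(-55) = 3600.
∂h/∂x = [(+0.16)·115 − (+0.69)·(-55)] / 3600 = +0.01565
∂h/∂y = [60·(+0.69) − (-60)·(+0.16)] / 3600 = +0.01417
Flow direction (−∇h) has components (-0.01565 E, -0.01417 N).
Azimuth = atan2(E, N) = atan2(-0.01565, -0.01417) = 227.9° ≈ 228°.

228°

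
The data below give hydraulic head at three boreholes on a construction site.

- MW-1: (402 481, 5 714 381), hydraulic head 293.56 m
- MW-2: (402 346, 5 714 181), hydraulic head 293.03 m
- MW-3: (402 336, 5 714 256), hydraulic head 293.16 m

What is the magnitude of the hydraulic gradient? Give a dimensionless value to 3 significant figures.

0.00220

Taking MW-1 as reference: MW-2−MW-1 = (-135, -200, -0.53); MW-3−MW-1 = (-145, -125, -0.40).
Determinant of the coordinate differences = (-135)·(-125) − (-145)·(-200) = -12125.
∂h/∂x = [(-0.53)·(-125) − (-0.40)·(-200)] / -12125 = +0.001134
∂h/∂y = [(-135)·(-0.40) − (-145)·(-0.53)] / -12125 = +0.001885
|∇h| = √(0.001134² + 0.001885²) = 0.0022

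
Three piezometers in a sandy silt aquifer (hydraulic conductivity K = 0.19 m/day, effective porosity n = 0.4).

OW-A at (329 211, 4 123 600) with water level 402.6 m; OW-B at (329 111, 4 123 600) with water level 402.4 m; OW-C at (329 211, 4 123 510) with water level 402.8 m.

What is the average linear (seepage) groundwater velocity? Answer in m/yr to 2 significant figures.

∂h/∂x = (402.4 − 402.6) / (329111 − 329211) = +0.002000
∂h/∂y = (402.8 − 402.6) / (4123510 − 4123600) = -0.002222
|∇h| = √(0.002000² + -0.002222²) = 0.00299
Seepage velocity v = K·i/n = 0.19 × 0.00299 / 0.4 = 0.00142 m/day = 0.5187 m/yr.

0.52 m/yr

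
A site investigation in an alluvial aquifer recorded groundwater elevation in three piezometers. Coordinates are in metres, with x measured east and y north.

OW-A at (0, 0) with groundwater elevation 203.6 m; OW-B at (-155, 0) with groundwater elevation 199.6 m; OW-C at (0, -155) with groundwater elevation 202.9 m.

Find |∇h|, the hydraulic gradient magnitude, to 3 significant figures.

∂h/∂x = (199.6 − 203.6) / (-155 − 0) = +0.02581
∂h/∂y = (202.9 − 203.6) / (-155 − 0) = +0.004516
|∇h| = √(0.02581² + 0.004516²) = 0.0262

0.0262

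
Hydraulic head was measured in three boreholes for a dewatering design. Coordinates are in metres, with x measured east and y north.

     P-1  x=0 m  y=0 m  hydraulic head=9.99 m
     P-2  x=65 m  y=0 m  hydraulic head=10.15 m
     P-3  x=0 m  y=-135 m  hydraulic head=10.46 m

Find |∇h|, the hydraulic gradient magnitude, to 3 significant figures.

∂h/∂x = (10.15 − 9.99) / (65 − 0) = +0.002462
∂h/∂y = (10.46 − 9.99) / (-135 − 0) = -0.003481
|∇h| = √(0.002462² + -0.003481²) = 0.004264

0.00426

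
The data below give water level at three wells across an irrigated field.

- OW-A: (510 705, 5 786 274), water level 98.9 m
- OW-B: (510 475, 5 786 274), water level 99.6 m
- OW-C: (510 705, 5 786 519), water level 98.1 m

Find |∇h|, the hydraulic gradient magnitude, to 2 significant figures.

0.0045

∂h/∂x = (99.6 − 98.9) / (510475 − 510705) = -0.003043
∂h/∂y = (98.1 − 98.9) / (5786519 − 5786274) = -0.003265
|∇h| = √(-0.003043² + -0.003265²) = 0.004463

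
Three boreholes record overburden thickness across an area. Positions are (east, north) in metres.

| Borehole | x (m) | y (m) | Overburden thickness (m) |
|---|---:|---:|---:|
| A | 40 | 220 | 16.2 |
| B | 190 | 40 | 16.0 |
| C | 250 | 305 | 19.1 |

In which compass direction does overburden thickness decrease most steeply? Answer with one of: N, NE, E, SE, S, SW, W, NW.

SW

With d = a·x + b·y + c and A as origin, the differences give:
  150·a + (-180)·b = -0.2
  210·a + 85·b = +2.9
Eliminate b (×85 and ×(-180), subtract): 50550·a = 505.00 → a = ∂d/∂x = +0.009990
Back-substitute: b = ∂d/∂y = +0.009436.
Steepest decrease is along −∇f = (-0.009990 E, -0.009436 N) → southwest.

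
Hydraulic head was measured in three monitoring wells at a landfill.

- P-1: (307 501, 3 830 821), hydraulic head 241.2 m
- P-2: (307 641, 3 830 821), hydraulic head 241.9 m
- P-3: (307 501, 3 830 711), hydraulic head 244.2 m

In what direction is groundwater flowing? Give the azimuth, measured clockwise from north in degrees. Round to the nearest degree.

350°

∂h/∂x = (241.9 − 241.2) / (307641 − 307501) = +0.005000
∂h/∂y = (244.2 − 241.2) / (3830711 − 3830821) = -0.02727
Flow direction (−∇h) has components (-0.005000 E, +0.02727 N).
Azimuth = atan2(E, N) = atan2(-0.005000, +0.02727) = 349.6° ≈ 350°.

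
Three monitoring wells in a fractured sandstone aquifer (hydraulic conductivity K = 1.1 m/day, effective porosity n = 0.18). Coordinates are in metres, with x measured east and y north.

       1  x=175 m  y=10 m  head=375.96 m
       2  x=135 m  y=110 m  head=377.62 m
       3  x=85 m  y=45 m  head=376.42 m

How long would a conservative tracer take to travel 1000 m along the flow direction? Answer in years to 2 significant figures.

Differences from 1: to 2 (Δx, Δy, Δh) = (-40, 100, +1.66); to 3 = (-90, 35, +0.46).
Determinant of the coordinate differences = (-40)·35 − (-90)·100 = 7600.
∂h/∂x = [(+1.66)·35 − (+0.46)·100] / 7600 = +0.001592
∂h/∂y = [(-40)·(+0.46) − (-90)·(+1.66)] / 7600 = +0.01724
|∇h| = √(0.001592² + 0.01724²) = 0.01731
Seepage velocity v = K·i/n = 1.1 × 0.01731 / 0.18 = 0.1058 m/day.
t = 1000 / 0.1058 = 9452 days = 25.9 years.

26 years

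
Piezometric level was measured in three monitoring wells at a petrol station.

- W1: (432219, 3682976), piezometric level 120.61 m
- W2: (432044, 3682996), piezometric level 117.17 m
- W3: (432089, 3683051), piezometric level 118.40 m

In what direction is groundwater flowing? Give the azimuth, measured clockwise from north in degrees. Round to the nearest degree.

254°

Three-point gradient (reference W1): Δ to W2 = (-175, 20, -3.44), Δ to W3 = (-130, 75, -2.21).
∂h/∂x = +0.02031, ∂h/∂y = +0.005743 (det = -10525).
Flow direction (−∇h) has components (-0.02031 E, -0.005743 N).
Azimuth = atan2(E, N) = atan2(-0.02031, -0.005743) = 254.2° ≈ 254°.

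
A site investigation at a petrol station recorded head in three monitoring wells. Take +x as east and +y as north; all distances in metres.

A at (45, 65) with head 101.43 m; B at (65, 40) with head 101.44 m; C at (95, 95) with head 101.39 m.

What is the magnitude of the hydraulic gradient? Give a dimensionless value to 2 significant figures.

Three-point gradient (reference A): Δ to B = (20, -25, +0.01), Δ to C = (50, 30, -0.04).
∂h/∂x = -0.0003784, ∂h/∂y = -0.0007027 (det = 1850).
|∇h| = √(-0.0003784² + -0.0007027²) = 0.0007981

0.00080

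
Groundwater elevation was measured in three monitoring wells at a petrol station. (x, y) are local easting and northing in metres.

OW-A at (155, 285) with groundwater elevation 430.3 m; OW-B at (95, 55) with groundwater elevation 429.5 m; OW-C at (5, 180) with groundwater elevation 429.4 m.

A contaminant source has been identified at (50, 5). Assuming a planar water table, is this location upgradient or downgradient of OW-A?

With h = a·x + b·y + c and OW-A as origin, the differences give:
  (-60)·a + (-230)·b = -0.8
  (-150)·a + (-105)·b = -0.9
Eliminate b (×(-105) and ×(-230), subtract): -28200·a = -123.00 → a = ∂h/∂x = +0.004362
Back-substitute: b = ∂h/∂y = +0.002340.
Head at (50, 5) = 430.3 + (+0.004362)·(-105) + (+0.002340)·(-280) = 429.19 m.
That is lower than the 430.3 m at OW-A, so the point is downgradient.

downgradient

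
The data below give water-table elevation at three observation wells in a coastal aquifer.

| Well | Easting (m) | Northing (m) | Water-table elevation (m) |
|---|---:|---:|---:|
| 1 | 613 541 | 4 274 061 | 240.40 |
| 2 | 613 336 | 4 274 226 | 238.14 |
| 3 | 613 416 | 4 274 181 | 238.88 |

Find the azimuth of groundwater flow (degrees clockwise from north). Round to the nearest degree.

Three-point gradient (reference 1): Δ to 2 = (-205, 165, -2.26), Δ to 3 = (-125, 120, -1.52).
∂h/∂x = +0.005132, ∂h/∂y = -0.007321 (det = -3975).
Flow direction (−∇h) has components (-0.005132 E, +0.007321 N).
Azimuth = atan2(E, N) = atan2(-0.005132, +0.007321) = 325.0° ≈ 325°.

325°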